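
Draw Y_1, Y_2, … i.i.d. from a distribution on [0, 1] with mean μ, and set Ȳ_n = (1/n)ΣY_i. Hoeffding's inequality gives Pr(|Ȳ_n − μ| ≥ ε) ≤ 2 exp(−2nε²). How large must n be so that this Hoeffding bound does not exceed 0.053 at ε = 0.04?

Require 2·exp(−2nε²) ≤ 0.053, i.e. 2nε² ≥ ln(2/0.053) = 3.630611.
So n ≥ 3.630611 / (2·0.04²) = 1134.566.
The smallest integer n is 1135.

1135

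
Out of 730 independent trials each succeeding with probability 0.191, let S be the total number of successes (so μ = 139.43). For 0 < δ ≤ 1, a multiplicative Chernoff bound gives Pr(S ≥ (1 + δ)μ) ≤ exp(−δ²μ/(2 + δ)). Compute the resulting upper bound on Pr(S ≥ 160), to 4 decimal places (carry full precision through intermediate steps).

Write 160 = (1 + δ)μ, so δ = 160/139.43 − 1 = 0.1475292…
Then the exponent is δ²μ/(2 + δ) = (160 − μ)² / (μ·(2 + δ)) = 1.413101.
Bound = exp(−1.413101) = 0.24339.

0.2434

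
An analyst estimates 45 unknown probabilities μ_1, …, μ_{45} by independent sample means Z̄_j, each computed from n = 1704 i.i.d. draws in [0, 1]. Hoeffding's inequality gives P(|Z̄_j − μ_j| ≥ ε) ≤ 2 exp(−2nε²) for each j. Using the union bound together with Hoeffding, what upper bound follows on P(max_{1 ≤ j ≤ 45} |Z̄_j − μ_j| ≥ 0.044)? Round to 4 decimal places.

Per-experiment Hoeffding bound: 2·exp(−2·1704·0.044²) = 2·exp(−6.59789) = 0.0027265.
Union bound over 45 events: 45·0.0027265 = 0.12269.

0.1227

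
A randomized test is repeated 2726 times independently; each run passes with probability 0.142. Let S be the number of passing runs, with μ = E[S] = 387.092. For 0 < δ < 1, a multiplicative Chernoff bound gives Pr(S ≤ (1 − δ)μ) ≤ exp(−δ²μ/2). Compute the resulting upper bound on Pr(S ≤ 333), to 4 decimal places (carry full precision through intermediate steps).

Write 333 = (1 − δ)μ, so δ = 1 − 333/387.092 = 0.1397394…
Then the exponent is δ²μ/2 = (μ − 333)²/(2μ) = 3.779392.
Bound = exp(−3.779392) = 0.02284.

0.0228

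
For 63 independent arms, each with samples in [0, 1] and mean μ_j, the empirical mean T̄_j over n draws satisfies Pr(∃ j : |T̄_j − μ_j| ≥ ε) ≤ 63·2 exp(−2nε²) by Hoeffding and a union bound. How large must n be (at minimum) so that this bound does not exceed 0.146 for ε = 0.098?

Need 2·63·exp(−2nε²) ≤ 0.146, i.e. exp(−2nε²) ≤ 0.146/126.
So 2nε² ≥ ln(126/0.146) = 6.760431.
Hence n ≥ 6.760431/(2·0.098²) = 351.959.
The smallest integer n is 352.

352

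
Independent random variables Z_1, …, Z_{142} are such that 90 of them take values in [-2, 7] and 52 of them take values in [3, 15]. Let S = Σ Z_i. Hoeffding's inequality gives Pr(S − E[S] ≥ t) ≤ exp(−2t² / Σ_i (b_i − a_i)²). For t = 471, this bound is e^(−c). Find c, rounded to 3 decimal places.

30.023

Σ(b_i − a_i)² = 90·9² + 52·12² = 14778.
c = 2t² / 14778 = 2·471² / 14778 = 30.0231.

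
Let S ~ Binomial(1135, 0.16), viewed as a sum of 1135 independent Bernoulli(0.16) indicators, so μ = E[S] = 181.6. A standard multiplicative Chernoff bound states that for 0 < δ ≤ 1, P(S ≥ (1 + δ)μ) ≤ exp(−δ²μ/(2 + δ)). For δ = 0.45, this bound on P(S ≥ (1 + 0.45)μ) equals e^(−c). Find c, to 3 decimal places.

c = δ²μ/(2 + δ) = 0.45²·181.6/(2 + 0.45) = 15.0098.

15.010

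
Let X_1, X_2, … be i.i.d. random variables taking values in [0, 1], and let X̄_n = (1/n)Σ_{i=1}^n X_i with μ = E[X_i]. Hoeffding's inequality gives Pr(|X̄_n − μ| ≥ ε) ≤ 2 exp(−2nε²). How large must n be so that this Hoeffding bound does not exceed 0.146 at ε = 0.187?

Require 2·exp(−2nε²) ≤ 0.146, i.e. 2nε² ≥ ln(2/0.146) = 2.617296.
So n ≥ 2.617296 / (2·0.187²) = 37.423.
The smallest integer n is 38.

38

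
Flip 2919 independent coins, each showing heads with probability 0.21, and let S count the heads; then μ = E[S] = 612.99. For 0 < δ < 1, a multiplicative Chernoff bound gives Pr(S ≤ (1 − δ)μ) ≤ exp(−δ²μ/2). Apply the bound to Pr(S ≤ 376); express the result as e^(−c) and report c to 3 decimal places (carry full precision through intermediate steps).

Write 376 = (1 − δ)μ, so δ = 1 − 376/612.99 = 0.3866132…
Then the exponent is δ²μ/2 = (μ − 376)²/(2μ) = 45.811726.

45.812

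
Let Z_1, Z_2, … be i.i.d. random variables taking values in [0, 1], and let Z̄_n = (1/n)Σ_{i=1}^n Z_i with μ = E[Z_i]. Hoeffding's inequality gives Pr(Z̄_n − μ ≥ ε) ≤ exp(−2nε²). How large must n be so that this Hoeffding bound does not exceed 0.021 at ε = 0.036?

1491

Require exp(−2nε²) ≤ 0.021, i.e. 2nε² ≥ ln(1/0.021) = 3.863233.
So n ≥ 3.863233 / (2·0.036²) = 1490.445.
The smallest integer n is 1491.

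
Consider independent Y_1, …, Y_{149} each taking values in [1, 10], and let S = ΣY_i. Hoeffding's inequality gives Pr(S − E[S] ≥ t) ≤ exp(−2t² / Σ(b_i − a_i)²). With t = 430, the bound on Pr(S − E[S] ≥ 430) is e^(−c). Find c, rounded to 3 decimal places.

Σ(b_i − a_i)² = 149·(9)² = 12069.
c = 2t²/12069 = 2·430²/12069 = 30.6405.

30.640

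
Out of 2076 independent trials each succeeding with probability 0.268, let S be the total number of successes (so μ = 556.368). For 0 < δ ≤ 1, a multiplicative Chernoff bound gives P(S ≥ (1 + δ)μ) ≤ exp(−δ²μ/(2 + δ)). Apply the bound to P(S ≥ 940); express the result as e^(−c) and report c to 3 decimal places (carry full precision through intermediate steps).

Write 940 = (1 + δ)μ, so δ = 940/556.368 − 1 = 0.6895292…
Then the exponent is δ²μ/(2 + δ) = (940 − μ)² / (μ·(2 + δ)) = 98.353822.

98.354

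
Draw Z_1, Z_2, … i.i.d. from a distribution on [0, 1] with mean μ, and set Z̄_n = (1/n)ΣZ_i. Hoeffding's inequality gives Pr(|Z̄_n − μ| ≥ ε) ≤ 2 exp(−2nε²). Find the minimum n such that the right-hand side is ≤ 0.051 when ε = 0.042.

Require 2·exp(−2nε²) ≤ 0.051, i.e. 2nε² ≥ ln(2/0.051) = 3.669077.
So n ≥ 3.669077 / (2·0.042²) = 1039.988.
The smallest integer n is 1040.

1040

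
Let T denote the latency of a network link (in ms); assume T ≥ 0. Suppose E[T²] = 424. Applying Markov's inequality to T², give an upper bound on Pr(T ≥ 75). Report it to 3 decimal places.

0.075

Since T ≥ 0, the event {T ≥ 75} is the same as {T² ≥ 5625}.
Markov's inequality applied to T² gives Pr(T² ≥ 5625) ≤ E[T²]/5625 = 424/5625 = 0.0754.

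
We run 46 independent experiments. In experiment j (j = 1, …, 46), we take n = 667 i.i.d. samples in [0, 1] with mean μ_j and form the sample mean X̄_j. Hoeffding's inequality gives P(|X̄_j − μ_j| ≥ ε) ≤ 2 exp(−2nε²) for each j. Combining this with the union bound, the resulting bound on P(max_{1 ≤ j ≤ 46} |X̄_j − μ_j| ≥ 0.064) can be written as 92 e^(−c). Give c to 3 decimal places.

5.464

Union bound over the 46 events: P(max_{1 ≤ j ≤ 46} |X̄_j − μ_j| ≥ 0.064) ≤ 46·2·exp(−2nε²) = 92 exp(−2·667·0.064²).
So c = 2·667·0.064² = 5.4641.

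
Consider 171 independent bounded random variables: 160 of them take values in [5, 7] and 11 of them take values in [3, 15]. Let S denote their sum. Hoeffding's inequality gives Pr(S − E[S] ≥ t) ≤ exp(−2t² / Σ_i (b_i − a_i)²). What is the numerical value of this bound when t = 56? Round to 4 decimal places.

Σ(b_i − a_i)² = 160·2² + 11·12² = 2224.
Exponent = 2·56² / 2224 = 2.82014.
Bound = exp(−2.82014) = 0.05960.

0.0596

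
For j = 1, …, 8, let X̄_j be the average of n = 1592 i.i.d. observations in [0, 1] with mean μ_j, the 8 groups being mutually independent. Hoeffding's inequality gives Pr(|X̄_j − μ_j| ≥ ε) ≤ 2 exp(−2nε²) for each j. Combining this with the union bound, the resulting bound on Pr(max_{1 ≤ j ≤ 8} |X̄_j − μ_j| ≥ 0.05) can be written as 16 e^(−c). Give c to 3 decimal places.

Union bound over the 8 events: Pr(max_{1 ≤ j ≤ 8} |X̄_j − μ_j| ≥ 0.05) ≤ 8·2·exp(−2nε²) = 16 exp(−2·1592·0.05²).
So c = 2·1592·0.05² = 7.9600.

7.960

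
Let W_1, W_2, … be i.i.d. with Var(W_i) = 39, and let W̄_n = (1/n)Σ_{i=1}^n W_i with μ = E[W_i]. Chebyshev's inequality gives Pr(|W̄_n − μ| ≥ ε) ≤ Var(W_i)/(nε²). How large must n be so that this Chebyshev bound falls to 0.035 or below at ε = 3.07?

Require 39/(n·3.07²) ≤ 0.035, i.e. n ≥ 39/(0.035·3.07²) = 118.228.
The smallest integer n is 119.

119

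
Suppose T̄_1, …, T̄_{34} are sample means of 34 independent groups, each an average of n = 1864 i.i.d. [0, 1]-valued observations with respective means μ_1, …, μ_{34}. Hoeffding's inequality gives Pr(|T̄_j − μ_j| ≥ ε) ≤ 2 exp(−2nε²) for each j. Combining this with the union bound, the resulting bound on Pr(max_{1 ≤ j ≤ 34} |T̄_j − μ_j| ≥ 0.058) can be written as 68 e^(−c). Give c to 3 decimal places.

Union bound over the 34 events: Pr(max_{1 ≤ j ≤ 34} |T̄_j − μ_j| ≥ 0.058) ≤ 34·2·exp(−2nε²) = 68 exp(−2·1864·0.058²).
So c = 2·1864·0.058² = 12.5410.

12.541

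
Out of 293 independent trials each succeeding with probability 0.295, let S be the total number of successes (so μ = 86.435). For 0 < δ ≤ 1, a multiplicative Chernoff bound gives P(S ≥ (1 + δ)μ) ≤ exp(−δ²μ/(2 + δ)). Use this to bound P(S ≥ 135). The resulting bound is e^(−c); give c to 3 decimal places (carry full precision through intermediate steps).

Write 135 = (1 + δ)μ, so δ = 135/86.435 − 1 = 0.5618673…
Then the exponent is δ²μ/(2 + δ) = (135 − μ)² / (μ·(2 + δ)) = 10.651249.

10.651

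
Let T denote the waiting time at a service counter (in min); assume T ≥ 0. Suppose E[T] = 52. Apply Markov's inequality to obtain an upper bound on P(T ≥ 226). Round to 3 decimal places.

0.230

Markov's inequality: for a non-negative random variable, P(T ≥ a) ≤ E[T]/a.
Here E[T] = 52 and a = 226, so the bound is 52/226 = 0.2301.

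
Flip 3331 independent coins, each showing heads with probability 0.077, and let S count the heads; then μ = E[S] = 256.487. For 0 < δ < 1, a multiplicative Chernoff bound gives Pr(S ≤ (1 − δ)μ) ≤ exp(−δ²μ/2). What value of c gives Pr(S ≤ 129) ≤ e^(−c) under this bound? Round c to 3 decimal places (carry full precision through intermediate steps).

Write 129 = (1 − δ)μ, so δ = 1 − 129/256.487 = 0.4970505…
Then the exponent is δ²μ/2 = (μ − 129)²/(2μ) = 31.683741.

31.684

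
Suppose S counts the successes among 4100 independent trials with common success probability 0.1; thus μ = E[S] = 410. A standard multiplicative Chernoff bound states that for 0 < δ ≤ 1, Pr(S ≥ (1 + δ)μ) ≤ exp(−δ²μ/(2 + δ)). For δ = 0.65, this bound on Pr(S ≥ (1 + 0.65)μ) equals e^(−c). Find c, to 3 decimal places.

65.368

c = δ²μ/(2 + δ) = 0.65²·410/(2 + 0.65) = 65.3679.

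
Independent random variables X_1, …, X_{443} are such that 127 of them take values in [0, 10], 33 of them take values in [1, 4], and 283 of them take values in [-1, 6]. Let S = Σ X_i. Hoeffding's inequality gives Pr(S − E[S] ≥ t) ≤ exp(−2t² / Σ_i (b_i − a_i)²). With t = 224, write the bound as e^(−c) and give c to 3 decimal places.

3.736

Σ(b_i − a_i)² = 127·10² + 33·3² + 283·7² = 26864.
c = 2t² / 26864 = 2·224² / 26864 = 3.7356.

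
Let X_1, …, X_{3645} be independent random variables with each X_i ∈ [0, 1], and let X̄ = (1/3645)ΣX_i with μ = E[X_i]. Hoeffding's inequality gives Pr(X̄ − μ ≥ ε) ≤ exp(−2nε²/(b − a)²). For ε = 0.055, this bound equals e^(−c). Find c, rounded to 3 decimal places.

22.052

c = 2nε²/(b − a)² = 2·3645·0.055² / 1² = 22.0523.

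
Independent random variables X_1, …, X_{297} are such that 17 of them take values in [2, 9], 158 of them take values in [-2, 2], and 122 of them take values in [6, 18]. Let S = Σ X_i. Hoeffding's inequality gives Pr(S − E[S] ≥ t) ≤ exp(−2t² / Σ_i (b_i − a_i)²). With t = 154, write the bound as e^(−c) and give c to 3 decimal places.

2.266

Σ(b_i − a_i)² = 17·7² + 158·4² + 122·12² = 20929.
c = 2t² / 20929 = 2·154² / 20929 = 2.2663.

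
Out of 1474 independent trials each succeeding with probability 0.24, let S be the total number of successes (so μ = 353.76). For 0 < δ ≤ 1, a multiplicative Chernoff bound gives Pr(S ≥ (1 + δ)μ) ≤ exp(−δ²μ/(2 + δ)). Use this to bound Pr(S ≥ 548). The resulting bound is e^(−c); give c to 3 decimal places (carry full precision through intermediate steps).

Write 548 = (1 + δ)μ, so δ = 548/353.76 − 1 = 0.5490728…
Then the exponent is δ²μ/(2 + δ) = (548 − μ)² / (μ·(2 + δ)) = 41.839489.

41.839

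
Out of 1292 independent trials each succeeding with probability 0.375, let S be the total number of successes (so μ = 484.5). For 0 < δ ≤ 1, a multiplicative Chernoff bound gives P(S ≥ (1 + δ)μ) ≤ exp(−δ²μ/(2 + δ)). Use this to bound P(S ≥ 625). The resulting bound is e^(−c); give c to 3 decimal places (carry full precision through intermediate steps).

17.792

Write 625 = (1 + δ)μ, so δ = 625/484.5 − 1 = 0.2899897…
Then the exponent is δ²μ/(2 + δ) = (625 − μ)² / (μ·(2 + δ)) = 17.792023.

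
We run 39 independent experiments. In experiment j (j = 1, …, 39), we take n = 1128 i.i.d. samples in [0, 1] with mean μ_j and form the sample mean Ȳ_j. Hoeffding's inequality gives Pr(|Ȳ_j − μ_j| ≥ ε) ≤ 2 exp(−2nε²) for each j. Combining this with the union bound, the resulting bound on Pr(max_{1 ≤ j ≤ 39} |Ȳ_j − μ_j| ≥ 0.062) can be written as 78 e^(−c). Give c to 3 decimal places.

Union bound over the 39 events: Pr(max_{1 ≤ j ≤ 39} |Ȳ_j − μ_j| ≥ 0.062) ≤ 39·2·exp(−2nε²) = 78 exp(−2·1128·0.062²).
So c = 2·1128·0.062² = 8.6721.

8.672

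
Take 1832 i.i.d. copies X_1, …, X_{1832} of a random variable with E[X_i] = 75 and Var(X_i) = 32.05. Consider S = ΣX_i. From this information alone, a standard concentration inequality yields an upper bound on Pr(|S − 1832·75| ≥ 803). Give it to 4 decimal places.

0.0911

With mean and variance of each term known, Chebyshev's inequality bounds the deviation of the sum (or sample mean).
Var(S) = n·Var(X_i) = 1832·32.05 = 58715.6.
Chebyshev: Pr(|S − 1832·75| ≥ 803) ≤ Var(S)/803² = 58715.6/644809 = 0.0911.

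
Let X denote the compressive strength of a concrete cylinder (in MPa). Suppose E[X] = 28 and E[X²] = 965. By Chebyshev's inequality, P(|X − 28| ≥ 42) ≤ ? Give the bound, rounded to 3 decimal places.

Var(X) = E[X²] − (E[X])² = 965 − 784 = 181.
Chebyshev's inequality: P(|X − μ| ≥ t) ≤ Var(X)/t² = 181/1764 = 0.1026.

0.103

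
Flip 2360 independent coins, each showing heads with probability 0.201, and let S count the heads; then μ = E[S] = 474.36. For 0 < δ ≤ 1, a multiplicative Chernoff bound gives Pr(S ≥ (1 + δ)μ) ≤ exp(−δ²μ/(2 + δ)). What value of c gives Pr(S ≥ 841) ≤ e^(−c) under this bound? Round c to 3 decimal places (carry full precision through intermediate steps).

Write 841 = (1 + δ)μ, so δ = 841/474.36 − 1 = 0.7729151…
Then the exponent is δ²μ/(2 + δ) = (841 − μ)² / (μ·(2 + δ)) = 102.196273.

102.196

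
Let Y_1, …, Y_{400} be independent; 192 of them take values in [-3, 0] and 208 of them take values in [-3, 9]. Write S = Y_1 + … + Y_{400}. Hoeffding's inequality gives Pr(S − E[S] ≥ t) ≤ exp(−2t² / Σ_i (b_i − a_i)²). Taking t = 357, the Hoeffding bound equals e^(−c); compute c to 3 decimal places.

8.046

Σ(b_i − a_i)² = 192·3² + 208·12² = 31680.
c = 2t² / 31680 = 2·357² / 31680 = 8.0460.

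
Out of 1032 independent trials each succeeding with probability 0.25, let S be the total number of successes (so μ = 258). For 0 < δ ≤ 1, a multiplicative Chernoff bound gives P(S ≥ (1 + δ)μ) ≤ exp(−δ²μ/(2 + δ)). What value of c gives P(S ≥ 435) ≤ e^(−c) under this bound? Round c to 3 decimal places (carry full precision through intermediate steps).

45.208

Write 435 = (1 + δ)μ, so δ = 435/258 − 1 = 0.6860465…
Then the exponent is δ²μ/(2 + δ) = (435 − μ)² / (μ·(2 + δ)) = 45.207792.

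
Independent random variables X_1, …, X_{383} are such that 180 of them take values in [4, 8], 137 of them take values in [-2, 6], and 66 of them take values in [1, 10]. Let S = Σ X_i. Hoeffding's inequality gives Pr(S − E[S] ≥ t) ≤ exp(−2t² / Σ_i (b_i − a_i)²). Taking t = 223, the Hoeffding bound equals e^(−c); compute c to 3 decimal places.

Σ(b_i − a_i)² = 180·4² + 137·8² + 66·9² = 16994.
c = 2t² / 16994 = 2·223² / 16994 = 5.8525.

5.853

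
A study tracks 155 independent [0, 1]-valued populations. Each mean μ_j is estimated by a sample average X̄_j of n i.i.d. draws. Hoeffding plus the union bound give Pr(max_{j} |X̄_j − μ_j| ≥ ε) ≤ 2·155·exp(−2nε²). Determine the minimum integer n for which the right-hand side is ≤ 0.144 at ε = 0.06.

1066

Need 2·155·exp(−2nε²) ≤ 0.144, i.e. exp(−2nε²) ≤ 0.144/310.
So 2nε² ≥ ln(310/0.144) = 7.674514.
Hence n ≥ 7.674514/(2·0.06²) = 1065.905.
The smallest integer n is 1066.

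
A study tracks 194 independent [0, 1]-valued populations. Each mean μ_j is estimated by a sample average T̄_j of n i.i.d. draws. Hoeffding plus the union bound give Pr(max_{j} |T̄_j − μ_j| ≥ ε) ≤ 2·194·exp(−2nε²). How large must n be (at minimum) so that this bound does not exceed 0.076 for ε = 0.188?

Need 2·194·exp(−2nε²) ≤ 0.076, i.e. exp(−2nε²) ≤ 0.076/388.
So 2nε² ≥ ln(388/0.076) = 8.538027.
Hence n ≥ 8.538027/(2·0.188²) = 120.785.
The smallest integer n is 121.

121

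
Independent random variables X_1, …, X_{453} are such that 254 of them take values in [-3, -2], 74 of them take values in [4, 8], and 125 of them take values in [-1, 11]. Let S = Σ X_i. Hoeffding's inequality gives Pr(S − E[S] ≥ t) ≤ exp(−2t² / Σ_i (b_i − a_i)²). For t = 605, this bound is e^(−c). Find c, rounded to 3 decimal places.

37.661

Σ(b_i − a_i)² = 254·1² + 74·4² + 125·12² = 19438.
c = 2t² / 19438 = 2·605² / 19438 = 37.6608.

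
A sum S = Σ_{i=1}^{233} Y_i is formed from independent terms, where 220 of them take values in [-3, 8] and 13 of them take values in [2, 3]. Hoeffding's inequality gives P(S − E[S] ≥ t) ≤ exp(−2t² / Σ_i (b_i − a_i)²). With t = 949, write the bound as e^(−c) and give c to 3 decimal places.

67.630

Σ(b_i − a_i)² = 220·11² + 13·1² = 26633.
c = 2t² / 26633 = 2·949² / 26633 = 67.6305.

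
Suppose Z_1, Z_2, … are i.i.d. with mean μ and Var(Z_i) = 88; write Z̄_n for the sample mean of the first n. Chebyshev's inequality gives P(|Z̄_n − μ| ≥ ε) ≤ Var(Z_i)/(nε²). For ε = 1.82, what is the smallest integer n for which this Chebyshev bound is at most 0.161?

166

Require 88/(n·1.82²) ≤ 0.161, i.e. n ≥ 88/(0.161·1.82²) = 165.011.
The smallest integer n is 166.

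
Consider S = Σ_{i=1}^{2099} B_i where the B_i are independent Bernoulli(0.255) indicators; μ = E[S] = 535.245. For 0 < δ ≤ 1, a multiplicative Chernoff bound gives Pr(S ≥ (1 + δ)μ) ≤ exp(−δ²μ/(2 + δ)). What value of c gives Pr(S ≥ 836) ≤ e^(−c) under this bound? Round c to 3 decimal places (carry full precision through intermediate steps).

65.965

Write 836 = (1 + δ)μ, so δ = 836/535.245 − 1 = 0.5619016…
Then the exponent is δ²μ/(2 + δ) = (836 − μ)² / (μ·(2 + δ)) = 65.964558.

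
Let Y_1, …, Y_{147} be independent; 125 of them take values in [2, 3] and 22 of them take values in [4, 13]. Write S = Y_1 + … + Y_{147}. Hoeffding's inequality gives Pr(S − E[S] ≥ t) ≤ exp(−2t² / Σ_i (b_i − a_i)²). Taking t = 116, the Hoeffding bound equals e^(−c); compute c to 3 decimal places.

14.112

Σ(b_i − a_i)² = 125·1² + 22·9² = 1907.
c = 2t² / 1907 = 2·116² / 1907 = 14.1122.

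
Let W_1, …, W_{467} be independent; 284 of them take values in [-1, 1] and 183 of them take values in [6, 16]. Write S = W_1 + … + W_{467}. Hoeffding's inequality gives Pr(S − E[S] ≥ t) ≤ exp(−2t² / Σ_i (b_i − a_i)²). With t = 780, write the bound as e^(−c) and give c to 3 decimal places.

Σ(b_i − a_i)² = 284·2² + 183·10² = 19436.
c = 2t² / 19436 = 2·780² / 19436 = 62.6055.

62.605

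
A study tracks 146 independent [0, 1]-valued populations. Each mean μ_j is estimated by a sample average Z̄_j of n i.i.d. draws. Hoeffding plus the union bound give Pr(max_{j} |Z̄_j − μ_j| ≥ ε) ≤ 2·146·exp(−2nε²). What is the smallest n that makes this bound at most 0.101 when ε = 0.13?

236

Need 2·146·exp(−2nε²) ≤ 0.101, i.e. exp(−2nε²) ≤ 0.101/292.
So 2nε² ≥ ln(292/0.101) = 7.969389.
Hence n ≥ 7.969389/(2·0.13²) = 235.781.
The smallest integer n is 236.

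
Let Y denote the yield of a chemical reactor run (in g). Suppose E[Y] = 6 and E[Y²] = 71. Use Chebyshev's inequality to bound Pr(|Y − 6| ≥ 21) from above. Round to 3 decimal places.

0.079

Var(Y) = E[Y²] − (E[Y])² = 71 − 36 = 35.
Chebyshev's inequality: Pr(|Y − μ| ≥ t) ≤ Var(Y)/t² = 35/441 = 0.0794.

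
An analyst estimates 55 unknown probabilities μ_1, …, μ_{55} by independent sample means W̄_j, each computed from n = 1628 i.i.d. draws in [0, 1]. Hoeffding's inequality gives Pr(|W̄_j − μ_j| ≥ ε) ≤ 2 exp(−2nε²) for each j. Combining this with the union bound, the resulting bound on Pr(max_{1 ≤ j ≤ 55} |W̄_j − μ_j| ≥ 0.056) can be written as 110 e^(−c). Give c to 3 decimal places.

10.211

Union bound over the 55 events: Pr(max_{1 ≤ j ≤ 55} |W̄_j − μ_j| ≥ 0.056) ≤ 55·2·exp(−2nε²) = 110 exp(−2·1628·0.056²).
So c = 2·1628·0.056² = 10.2108.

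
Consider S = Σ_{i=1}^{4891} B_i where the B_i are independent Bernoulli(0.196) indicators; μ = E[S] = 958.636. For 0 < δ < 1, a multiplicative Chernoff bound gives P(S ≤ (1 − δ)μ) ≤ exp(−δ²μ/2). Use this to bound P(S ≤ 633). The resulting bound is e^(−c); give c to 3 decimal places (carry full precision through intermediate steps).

Write 633 = (1 − δ)μ, so δ = 1 − 633/958.636 = 0.3396868…
Then the exponent is δ²μ/2 = (μ − 633)²/(2μ) = 55.307126.

55.307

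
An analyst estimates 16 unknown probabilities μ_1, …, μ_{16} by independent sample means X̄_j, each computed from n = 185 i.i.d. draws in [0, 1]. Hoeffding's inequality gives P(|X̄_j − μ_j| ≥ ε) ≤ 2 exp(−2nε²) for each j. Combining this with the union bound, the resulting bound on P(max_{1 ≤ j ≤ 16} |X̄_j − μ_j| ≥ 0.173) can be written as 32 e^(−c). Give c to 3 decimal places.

Union bound over the 16 events: P(max_{1 ≤ j ≤ 16} |X̄_j − μ_j| ≥ 0.173) ≤ 16·2·exp(−2nε²) = 32 exp(−2·185·0.173²).
So c = 2·185·0.173² = 11.0737.

11.074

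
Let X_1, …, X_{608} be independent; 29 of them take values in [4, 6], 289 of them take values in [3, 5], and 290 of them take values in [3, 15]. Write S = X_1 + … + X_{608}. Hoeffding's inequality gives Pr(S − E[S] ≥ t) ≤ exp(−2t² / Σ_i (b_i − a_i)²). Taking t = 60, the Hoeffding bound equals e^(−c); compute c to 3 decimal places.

0.167

Σ(b_i − a_i)² = 29·2² + 289·2² + 290·12² = 43032.
c = 2t² / 43032 = 2·60² / 43032 = 0.1673.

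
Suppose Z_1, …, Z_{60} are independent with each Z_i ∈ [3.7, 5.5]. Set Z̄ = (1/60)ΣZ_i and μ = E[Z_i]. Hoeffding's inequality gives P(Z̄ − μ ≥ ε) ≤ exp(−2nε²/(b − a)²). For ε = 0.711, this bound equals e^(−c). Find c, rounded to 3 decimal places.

c = 2nε²/(b − a)² = 2·60·0.711² / 1.8² = 18.7230.

18.723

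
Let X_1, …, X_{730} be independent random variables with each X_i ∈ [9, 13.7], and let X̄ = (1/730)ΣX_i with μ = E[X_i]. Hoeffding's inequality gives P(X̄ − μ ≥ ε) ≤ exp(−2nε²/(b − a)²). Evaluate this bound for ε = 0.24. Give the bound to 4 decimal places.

Exponent: 2nε²/(b − a)² = 2·730·0.24² / 4.7² = 3.80697.
Bound = exp(−3.80697) = 0.02222.

0.0222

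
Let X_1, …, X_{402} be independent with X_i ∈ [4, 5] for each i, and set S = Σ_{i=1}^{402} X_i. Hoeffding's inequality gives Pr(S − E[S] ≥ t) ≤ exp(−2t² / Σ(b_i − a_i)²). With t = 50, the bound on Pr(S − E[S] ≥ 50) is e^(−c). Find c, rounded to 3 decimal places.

12.438

Σ(b_i − a_i)² = 402·(1)² = 402.
c = 2t²/402 = 2·50²/402 = 12.4378.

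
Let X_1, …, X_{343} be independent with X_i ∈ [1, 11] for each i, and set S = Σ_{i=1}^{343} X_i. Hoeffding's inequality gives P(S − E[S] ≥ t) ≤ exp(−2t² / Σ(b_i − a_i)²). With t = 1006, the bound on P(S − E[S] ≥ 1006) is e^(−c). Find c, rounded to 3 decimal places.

Σ(b_i − a_i)² = 343·(10)² = 34300.
c = 2t²/34300 = 2·1006²/34300 = 59.0108.

59.011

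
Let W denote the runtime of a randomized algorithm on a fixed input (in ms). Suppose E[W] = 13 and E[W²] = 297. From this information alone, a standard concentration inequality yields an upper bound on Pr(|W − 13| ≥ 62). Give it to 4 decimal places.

0.0333

The first two moments determine the variance, so Chebyshev's inequality is the sharpest standard bound available.
Var(W) = E[W²] − (E[W])² = 297 − 169 = 128.
Chebyshev's inequality: Pr(|W − μ| ≥ t) ≤ Var(W)/t² = 128/3844 = 0.0333.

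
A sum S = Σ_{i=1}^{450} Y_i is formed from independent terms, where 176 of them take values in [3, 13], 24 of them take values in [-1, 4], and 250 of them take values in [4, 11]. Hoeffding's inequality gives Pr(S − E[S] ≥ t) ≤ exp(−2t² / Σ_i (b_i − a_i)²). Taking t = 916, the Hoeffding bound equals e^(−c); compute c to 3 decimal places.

Σ(b_i − a_i)² = 176·10² + 24·5² + 250·7² = 30450.
c = 2t² / 30450 = 2·916² / 30450 = 55.1104.

55.110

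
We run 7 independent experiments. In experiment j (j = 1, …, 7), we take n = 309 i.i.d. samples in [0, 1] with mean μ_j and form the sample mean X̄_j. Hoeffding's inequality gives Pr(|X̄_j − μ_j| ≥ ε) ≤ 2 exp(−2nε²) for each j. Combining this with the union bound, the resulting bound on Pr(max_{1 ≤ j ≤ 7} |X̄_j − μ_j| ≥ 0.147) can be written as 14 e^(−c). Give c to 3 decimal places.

Union bound over the 7 events: Pr(max_{1 ≤ j ≤ 7} |X̄_j − μ_j| ≥ 0.147) ≤ 7·2·exp(−2nε²) = 14 exp(−2·309·0.147²).
So c = 2·309·0.147² = 13.3544.

13.354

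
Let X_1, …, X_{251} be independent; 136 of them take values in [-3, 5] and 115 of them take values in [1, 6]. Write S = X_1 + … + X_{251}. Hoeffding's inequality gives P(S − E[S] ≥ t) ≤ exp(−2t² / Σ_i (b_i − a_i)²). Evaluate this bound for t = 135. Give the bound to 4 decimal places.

Σ(b_i − a_i)² = 136·8² + 115·5² = 11579.
Exponent = 2·135² / 11579 = 3.14794.
Bound = exp(−3.14794) = 0.04294.

0.0429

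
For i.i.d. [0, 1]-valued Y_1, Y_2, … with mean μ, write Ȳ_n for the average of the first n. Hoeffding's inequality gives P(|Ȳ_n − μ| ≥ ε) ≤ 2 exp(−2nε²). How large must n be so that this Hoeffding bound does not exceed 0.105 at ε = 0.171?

Require 2·exp(−2nε²) ≤ 0.105, i.e. 2nε² ≥ ln(2/0.105) = 2.946942.
So n ≥ 2.946942 / (2·0.171²) = 50.391.
The smallest integer n is 51.

51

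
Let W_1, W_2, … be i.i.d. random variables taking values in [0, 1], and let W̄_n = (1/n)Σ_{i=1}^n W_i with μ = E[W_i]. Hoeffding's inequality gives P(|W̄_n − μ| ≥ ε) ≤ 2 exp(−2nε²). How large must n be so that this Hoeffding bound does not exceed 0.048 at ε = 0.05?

746

Require 2·exp(−2nε²) ≤ 0.048, i.e. 2nε² ≥ ln(2/0.048) = 3.729701.
So n ≥ 3.729701 / (2·0.05²) = 745.940.
The smallest integer n is 746.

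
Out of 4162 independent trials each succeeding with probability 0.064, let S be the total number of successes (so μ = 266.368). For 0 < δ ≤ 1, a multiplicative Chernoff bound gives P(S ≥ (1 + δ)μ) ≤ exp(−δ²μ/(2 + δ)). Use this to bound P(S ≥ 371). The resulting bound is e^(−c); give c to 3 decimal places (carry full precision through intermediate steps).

Write 371 = (1 + δ)μ, so δ = 371/266.368 − 1 = 0.3928099…
Then the exponent is δ²μ/(2 + δ) = (371 − μ)² / (μ·(2 + δ)) = 17.176663.

17.177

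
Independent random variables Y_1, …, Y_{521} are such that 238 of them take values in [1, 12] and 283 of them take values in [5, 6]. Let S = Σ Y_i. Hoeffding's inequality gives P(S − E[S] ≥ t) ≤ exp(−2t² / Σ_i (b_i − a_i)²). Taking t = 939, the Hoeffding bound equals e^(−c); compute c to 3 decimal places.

Σ(b_i − a_i)² = 238·11² + 283·1² = 29081.
c = 2t² / 29081 = 2·939² / 29081 = 60.6390.

60.639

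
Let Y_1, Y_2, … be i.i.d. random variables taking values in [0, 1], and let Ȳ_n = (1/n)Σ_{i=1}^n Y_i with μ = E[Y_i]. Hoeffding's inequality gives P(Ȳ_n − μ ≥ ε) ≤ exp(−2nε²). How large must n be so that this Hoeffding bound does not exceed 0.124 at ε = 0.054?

Require exp(−2nε²) ≤ 0.124, i.e. 2nε² ≥ ln(1/0.124) = 2.087474.
So n ≥ 2.087474 / (2·0.054²) = 357.934.
The smallest integer n is 358.

358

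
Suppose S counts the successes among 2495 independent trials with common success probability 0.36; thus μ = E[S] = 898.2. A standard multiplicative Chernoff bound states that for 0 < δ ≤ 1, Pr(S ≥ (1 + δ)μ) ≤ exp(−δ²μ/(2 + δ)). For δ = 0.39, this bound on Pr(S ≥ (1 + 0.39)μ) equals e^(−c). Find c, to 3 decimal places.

57.162

c = δ²μ/(2 + δ) = 0.39²·898.2/(2 + 0.39) = 57.1616.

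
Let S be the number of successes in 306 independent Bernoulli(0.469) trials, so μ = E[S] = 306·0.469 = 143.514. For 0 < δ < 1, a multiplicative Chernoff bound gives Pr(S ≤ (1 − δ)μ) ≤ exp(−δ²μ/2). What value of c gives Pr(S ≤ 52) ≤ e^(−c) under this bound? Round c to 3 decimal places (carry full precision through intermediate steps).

Write 52 = (1 − δ)μ, so δ = 1 − 52/143.514 = 0.637666…
Then the exponent is δ²μ/2 = (μ − 52)²/(2μ) = 29.177684.

29.178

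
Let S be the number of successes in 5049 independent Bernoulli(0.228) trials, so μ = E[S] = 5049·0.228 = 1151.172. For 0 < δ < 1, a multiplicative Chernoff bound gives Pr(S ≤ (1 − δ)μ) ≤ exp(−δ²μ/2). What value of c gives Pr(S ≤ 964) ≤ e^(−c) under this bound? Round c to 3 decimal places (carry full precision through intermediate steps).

Write 964 = (1 − δ)μ, so δ = 1 − 964/1151.172 = 0.1625926…
Then the exponent is δ²μ/2 = (μ − 964)²/(2μ) = 15.216387.

15.216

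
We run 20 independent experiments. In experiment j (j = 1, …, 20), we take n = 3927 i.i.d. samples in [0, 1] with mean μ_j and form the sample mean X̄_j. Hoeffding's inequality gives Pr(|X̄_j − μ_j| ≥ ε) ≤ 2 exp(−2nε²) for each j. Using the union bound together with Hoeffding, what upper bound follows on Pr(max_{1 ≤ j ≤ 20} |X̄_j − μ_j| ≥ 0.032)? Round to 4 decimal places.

0.0129

Per-experiment Hoeffding bound: 2·exp(−2·3927·0.032²) = 2·exp(−8.04250) = 0.00064301.
Union bound over 20 events: 20·0.00064301 = 0.01286.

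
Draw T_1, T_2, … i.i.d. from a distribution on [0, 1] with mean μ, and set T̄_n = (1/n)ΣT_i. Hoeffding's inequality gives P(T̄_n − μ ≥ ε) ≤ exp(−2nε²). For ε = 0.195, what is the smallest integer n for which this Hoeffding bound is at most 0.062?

37

Require exp(−2nε²) ≤ 0.062, i.e. 2nε² ≥ ln(1/0.062) = 2.780621.
So n ≥ 2.780621 / (2·0.195²) = 36.563.
The smallest integer n is 37.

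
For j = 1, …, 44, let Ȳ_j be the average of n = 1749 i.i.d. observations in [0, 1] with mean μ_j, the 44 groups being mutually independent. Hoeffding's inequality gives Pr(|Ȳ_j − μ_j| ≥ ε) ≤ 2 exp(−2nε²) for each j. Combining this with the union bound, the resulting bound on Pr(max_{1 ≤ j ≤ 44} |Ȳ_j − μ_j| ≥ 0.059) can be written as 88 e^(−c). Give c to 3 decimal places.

Union bound over the 44 events: Pr(max_{1 ≤ j ≤ 44} |Ȳ_j − μ_j| ≥ 0.059) ≤ 44·2·exp(−2nε²) = 88 exp(−2·1749·0.059²).
So c = 2·1749·0.059² = 12.1765.

12.177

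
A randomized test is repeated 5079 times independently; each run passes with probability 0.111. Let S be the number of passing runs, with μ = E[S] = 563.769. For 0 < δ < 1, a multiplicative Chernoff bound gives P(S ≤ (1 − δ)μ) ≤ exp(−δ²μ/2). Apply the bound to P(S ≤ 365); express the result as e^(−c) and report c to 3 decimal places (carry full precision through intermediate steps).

Write 365 = (1 − δ)μ, so δ = 1 − 365/563.769 = 0.3525717…
Then the exponent is δ²μ/2 = (μ − 365)²/(2μ) = 35.040163.

35.040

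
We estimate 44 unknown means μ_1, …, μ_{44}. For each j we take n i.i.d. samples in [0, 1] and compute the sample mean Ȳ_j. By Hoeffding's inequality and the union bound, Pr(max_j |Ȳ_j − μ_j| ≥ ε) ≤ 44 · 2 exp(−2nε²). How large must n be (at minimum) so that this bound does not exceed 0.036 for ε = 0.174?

Need 2·44·exp(−2nε²) ≤ 0.036, i.e. exp(−2nε²) ≤ 0.036/88.
So 2nε² ≥ ln(88/0.036) = 7.801573.
Hence n ≥ 7.801573/(2·0.174²) = 128.841.
The smallest integer n is 129.

129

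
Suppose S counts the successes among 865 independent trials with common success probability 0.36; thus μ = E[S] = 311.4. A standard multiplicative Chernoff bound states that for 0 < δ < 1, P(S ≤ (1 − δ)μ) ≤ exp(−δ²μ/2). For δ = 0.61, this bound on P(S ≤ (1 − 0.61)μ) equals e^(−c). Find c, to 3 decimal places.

c = δ²μ/2 = 0.61²·311.4/2 = 57.9360.

57.936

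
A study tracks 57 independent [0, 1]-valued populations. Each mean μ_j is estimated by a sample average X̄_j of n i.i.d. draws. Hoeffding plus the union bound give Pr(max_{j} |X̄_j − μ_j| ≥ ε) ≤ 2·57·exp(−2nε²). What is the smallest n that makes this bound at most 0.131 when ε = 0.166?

123

Need 2·57·exp(−2nε²) ≤ 0.131, i.e. exp(−2nε²) ≤ 0.131/114.
So 2nε² ≥ ln(114/0.131) = 6.768756.
Hence n ≥ 6.768756/(2·0.166²) = 122.818.
The smallest integer n is 123.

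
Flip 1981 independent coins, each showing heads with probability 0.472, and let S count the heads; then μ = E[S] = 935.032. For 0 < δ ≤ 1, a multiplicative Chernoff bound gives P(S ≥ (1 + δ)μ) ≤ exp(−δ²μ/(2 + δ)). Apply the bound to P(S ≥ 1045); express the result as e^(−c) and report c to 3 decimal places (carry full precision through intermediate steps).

6.107

Write 1045 = (1 + δ)μ, so δ = 1045/935.032 − 1 = 0.1176088…
Then the exponent is δ²μ/(2 + δ) = (1045 − μ)² / (μ·(2 + δ)) = 6.107457.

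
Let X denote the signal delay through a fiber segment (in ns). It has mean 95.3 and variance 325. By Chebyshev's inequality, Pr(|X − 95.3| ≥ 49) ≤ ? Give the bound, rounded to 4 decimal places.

0.1354

Chebyshev: Pr(|X − μ| ≥ t) ≤ Var(X)/t².
Bound = 325 / 2401 = 0.1354.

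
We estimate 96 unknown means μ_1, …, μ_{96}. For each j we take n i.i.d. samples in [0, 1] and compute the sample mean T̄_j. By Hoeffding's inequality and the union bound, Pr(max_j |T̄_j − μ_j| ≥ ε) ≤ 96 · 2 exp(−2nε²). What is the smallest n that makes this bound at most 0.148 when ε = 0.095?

Need 2·96·exp(−2nε²) ≤ 0.148, i.e. exp(−2nε²) ≤ 0.148/192.
So 2nε² ≥ ln(192/0.148) = 7.168038.
Hence n ≥ 7.168038/(2·0.095²) = 397.121.
The smallest integer n is 398.

398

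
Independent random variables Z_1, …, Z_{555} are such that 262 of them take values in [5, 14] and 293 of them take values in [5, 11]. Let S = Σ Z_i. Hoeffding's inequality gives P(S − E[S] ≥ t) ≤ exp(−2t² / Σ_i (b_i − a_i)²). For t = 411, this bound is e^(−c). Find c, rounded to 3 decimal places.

Σ(b_i − a_i)² = 262·9² + 293·6² = 31770.
c = 2t² / 31770 = 2·411² / 31770 = 10.6340.

10.634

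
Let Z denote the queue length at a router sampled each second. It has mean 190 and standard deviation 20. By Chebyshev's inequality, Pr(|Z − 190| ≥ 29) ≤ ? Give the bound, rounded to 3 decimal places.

Chebyshev: Pr(|Z − μ| ≥ t) ≤ Var(Z)/t².
Var(Z) = σ² = 20² = 400.
Bound = 400 / 841 = 0.4756.

0.476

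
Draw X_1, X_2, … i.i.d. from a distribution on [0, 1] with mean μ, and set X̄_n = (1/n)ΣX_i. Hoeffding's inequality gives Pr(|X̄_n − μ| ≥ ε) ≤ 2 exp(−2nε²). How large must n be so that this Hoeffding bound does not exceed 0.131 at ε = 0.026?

Require 2·exp(−2nε²) ≤ 0.131, i.e. 2nε² ≥ ln(2/0.131) = 2.725705.
So n ≥ 2.725705 / (2·0.026²) = 2016.054.
The smallest integer n is 2017.

2017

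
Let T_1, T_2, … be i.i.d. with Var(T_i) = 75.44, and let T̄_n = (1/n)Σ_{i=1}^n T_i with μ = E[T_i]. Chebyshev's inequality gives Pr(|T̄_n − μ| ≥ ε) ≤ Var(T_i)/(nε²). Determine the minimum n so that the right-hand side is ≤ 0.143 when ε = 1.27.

328

Require 75.44/(n·1.27²) ≤ 0.143, i.e. n ≥ 75.44/(0.143·1.27²) = 327.083.
The smallest integer n is 328.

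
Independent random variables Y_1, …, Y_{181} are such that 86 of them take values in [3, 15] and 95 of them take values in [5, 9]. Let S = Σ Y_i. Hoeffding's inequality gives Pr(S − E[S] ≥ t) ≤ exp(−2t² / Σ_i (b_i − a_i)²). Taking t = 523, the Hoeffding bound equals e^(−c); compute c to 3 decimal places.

39.345

Σ(b_i − a_i)² = 86·12² + 95·4² = 13904.
c = 2t² / 13904 = 2·523² / 13904 = 39.3454.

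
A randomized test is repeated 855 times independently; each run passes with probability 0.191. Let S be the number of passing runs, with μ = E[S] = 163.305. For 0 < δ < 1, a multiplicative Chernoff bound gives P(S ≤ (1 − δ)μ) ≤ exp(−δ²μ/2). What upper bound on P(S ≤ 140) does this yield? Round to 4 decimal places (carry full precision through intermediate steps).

0.1896

Write 140 = (1 − δ)μ, so δ = 1 − 140/163.305 = 0.1427084…
Then the exponent is δ²μ/2 = (μ − 140)²/(2μ) = 1.662910.
Bound = exp(−1.662910) = 0.18959.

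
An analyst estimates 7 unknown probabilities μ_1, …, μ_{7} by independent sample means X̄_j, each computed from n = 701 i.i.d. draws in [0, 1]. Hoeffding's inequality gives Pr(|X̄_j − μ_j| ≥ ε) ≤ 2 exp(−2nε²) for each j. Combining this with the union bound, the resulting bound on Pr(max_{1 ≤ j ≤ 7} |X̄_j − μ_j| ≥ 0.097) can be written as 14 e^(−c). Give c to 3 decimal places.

Union bound over the 7 events: Pr(max_{1 ≤ j ≤ 7} |X̄_j − μ_j| ≥ 0.097) ≤ 7·2·exp(−2nε²) = 14 exp(−2·701·0.097²).
So c = 2·701·0.097² = 13.1914.

13.191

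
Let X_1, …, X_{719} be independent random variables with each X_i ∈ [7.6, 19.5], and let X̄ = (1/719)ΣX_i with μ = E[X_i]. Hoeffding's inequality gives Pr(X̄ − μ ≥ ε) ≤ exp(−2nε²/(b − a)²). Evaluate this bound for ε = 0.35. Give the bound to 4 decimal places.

0.2882

Exponent: 2nε²/(b − a)² = 2·719·0.35² / 11.9² = 1.24394.
Bound = exp(−1.24394) = 0.28824.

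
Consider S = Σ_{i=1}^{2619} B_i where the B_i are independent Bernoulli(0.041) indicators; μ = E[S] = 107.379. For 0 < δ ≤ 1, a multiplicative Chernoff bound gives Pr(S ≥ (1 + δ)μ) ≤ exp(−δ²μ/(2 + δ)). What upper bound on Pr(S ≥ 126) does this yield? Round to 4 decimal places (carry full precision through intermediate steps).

Write 126 = (1 + δ)μ, so δ = 126/107.379 − 1 = 0.1734138…
Then the exponent is δ²μ/(2 + δ) = (126 − μ)² / (μ·(2 + δ)) = 1.485745.
Bound = exp(−1.485745) = 0.22633.

0.2263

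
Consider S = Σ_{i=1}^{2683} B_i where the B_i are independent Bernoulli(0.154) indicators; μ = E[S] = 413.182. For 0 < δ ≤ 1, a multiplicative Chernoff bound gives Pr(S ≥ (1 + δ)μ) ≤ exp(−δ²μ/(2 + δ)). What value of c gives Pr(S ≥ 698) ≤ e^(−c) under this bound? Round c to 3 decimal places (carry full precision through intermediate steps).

Write 698 = (1 + δ)μ, so δ = 698/413.182 − 1 = 0.6893282…
Then the exponent is δ²μ/(2 + δ) = (698 − μ)² / (μ·(2 + δ)) = 73.004506.

73.005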